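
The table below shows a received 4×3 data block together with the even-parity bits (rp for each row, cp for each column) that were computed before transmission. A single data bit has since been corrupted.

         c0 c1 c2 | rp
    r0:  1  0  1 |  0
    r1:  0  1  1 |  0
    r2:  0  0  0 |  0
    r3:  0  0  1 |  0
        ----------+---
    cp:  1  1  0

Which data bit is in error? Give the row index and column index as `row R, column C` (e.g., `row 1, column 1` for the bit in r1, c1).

Recompute each row's even parity and compare to rp:
  r0: data parity 0, sent rp 0 → ok
  r1: data parity 0, sent rp 0 → ok
  r2: data parity 0, sent rp 0 → ok
  r3: data parity 1, sent rp 0 → mismatch
Recompute each column's even parity and compare to cp:
  c0: data parity 1, sent cp 1 → ok
  c1: data parity 1, sent cp 1 → ok
  c2: data parity 1, sent cp 0 → mismatch
Exactly one row (r3) and one column (c2) fail → the flipped bit is at their intersection.

row 3, column 2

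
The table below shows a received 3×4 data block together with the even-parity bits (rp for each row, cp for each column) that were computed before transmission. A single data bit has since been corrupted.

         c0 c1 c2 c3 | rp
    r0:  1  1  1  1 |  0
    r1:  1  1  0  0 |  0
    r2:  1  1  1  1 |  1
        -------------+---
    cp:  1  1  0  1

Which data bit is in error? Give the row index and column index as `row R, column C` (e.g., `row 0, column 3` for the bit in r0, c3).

row 2, column 3

Recompute each row's even parity and compare to rp:
  r0: data parity 0, sent rp 0 → ok
  r1: data parity 0, sent rp 0 → ok
  r2: data parity 0, sent rp 1 → mismatch
Recompute each column's even parity and compare to cp:
  c0: data parity 1, sent cp 1 → ok
  c1: data parity 1, sent cp 1 → ok
  c2: data parity 0, sent cp 0 → ok
  c3: data parity 0, sent cp 1 → mismatch
Exactly one row (r2) and one column (c3) fail → the flipped bit is at their intersection.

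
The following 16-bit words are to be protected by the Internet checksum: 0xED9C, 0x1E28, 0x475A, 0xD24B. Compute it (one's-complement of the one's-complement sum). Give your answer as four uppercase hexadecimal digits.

DA94

One's-complement addition (fold any carry out of bit 15 back into bit 0):
  0xED9C + 0x1E28 = 0x10BC4 → wrap carry → 0x0BC5
  0x0BC5 + 0x475A = 0x0531F
  0x531F + 0xD24B = 0x1256A → wrap carry → 0x256B
One's-complement sum = 0x256B.
Checksum = ~0x256B & 0xFFFF = 0xDA94.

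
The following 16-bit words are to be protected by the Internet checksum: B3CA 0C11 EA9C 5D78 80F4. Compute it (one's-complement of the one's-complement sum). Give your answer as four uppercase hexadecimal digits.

One's-complement addition (fold any carry out of bit 15 back into bit 0):
  0xB3CA + 0x0C11 = 0x0BFDB
  0xBFDB + 0xEA9C = 0x1AA77 → wrap carry → 0xAA78
  0xAA78 + 0x5D78 = 0x107F0 → wrap carry → 0x07F1
  0x07F1 + 0x80F4 = 0x088E5
One's-complement sum = 0x88E5.
Checksum = ~0x88E5 & 0xFFFF = 0x771A.

771A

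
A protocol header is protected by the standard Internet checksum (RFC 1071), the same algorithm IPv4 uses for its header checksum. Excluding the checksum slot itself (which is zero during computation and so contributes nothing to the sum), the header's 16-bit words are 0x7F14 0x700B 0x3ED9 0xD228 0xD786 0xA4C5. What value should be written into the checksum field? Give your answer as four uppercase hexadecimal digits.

One's-complement addition (fold any carry out of bit 15 back into bit 0):
  0x7F14 + 0x700B = 0x0EF1F
  0xEF1F + 0x3ED9 = 0x12DF8 → wrap carry → 0x2DF9
  0x2DF9 + 0xD228 = 0x10021 → wrap carry → 0x0022
  0x0022 + 0xD786 = 0x0D7A8
  0xD7A8 + 0xA4C5 = 0x17C6D → wrap carry → 0x7C6E
One's-complement sum = 0x7C6E.
Checksum = ~0x7C6E & 0xFFFF = 0x8391.

8391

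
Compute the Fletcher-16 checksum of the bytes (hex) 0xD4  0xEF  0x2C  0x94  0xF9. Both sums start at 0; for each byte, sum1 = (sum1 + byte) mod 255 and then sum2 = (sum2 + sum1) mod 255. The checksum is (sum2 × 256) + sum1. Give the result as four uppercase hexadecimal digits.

Running sums (mod 255):
  after byte 0 (0xD4): sum1=212, sum2=212
  after byte 1 (0xEF): sum1=196, sum2=153
  after byte 2 (0x2C): sum1=240, sum2=138
  after byte 3 (0x94): sum1=133, sum2=16
  after byte 4 (0xF9): sum1=127, sum2=143
Checksum = sum2·256 + sum1 = 143·256 + 127 = 36735 = 0x8F7F.

8F7F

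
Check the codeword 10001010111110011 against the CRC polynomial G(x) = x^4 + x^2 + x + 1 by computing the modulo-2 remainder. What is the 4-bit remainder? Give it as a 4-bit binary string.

Modulo-2 division of 10001010111110011 by 10111:
  pos 0: 10001 XOR 10111 = 00110
  pos 2: 11001 XOR 10111 = 01110
  pos 3: 11100 XOR 10111 = 01011
  pos 4: 10111 XOR 10111 = 00000
  pos 9: 11110 XOR 10111 = 01001
  pos 10: 10010 XOR 10111 = 00101
  pos 12: 10111 XOR 10111 = 00000
Remainder = 0000 (zero — the frame passes the CRC check).

0000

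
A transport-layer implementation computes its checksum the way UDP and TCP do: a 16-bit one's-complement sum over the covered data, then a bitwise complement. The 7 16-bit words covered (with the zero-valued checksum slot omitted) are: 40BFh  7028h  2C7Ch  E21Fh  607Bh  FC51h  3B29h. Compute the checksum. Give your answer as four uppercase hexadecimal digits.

A885

One's-complement addition (fold any carry out of bit 15 back into bit 0):
  0x40BF + 0x7028 = 0x0B0E7
  0xB0E7 + 0x2C7C = 0x0DD63
  0xDD63 + 0xE21F = 0x1BF82 → wrap carry → 0xBF83
  0xBF83 + 0x607B = 0x11FFE → wrap carry → 0x1FFF
  0x1FFF + 0xFC51 = 0x11C50 → wrap carry → 0x1C51
  0x1C51 + 0x3B29 = 0x0577A
One's-complement sum = 0x577A.
Checksum = ~0x577A & 0xFFFF = 0xA885.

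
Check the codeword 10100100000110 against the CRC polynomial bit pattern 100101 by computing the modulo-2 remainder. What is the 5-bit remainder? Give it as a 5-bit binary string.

Modulo-2 division of 10100100000110 by 100101:
  pos 0: 101001 XOR 100101 = 001100
  pos 2: 110000 XOR 100101 = 010101
  pos 3: 101010 XOR 100101 = 001111
  pos 5: 111100 XOR 100101 = 011001
  pos 6: 110011 XOR 100101 = 010110
  pos 7: 101101 XOR 100101 = 001000
Remainder = 10000 (nonzero — an error is detected).

10000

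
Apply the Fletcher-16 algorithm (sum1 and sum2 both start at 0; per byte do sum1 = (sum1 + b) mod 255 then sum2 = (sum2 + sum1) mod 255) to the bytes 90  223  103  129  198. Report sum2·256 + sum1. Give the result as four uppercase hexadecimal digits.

43E9

Running sums (mod 255):
  after byte 0 (90): sum1=90, sum2=90
  after byte 1 (223): sum1=58, sum2=148
  after byte 2 (103): sum1=161, sum2=54
  after byte 3 (129): sum1=35, sum2=89
  after byte 4 (198): sum1=233, sum2=67
Checksum = sum2·256 + sum1 = 67·256 + 233 = 17385 = 0x43E9.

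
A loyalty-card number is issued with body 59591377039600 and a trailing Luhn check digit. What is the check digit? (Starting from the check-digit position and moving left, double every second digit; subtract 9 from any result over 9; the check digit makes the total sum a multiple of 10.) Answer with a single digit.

5

Partial digits right→left: 0 0 6 9 3 0 7 7 3 1 9 5 9 5
Double every second digit counting from the check-digit position (so the 1st, 3rd, 5th, ... of the partial from the right).
  doubled (with −9 where >9): 0 3 6 5 6 9 9 → sum 38
  kept as-is: 0 9 0 7 1 5 5 → sum 27
Total = 38 + 27 = 65.
Check digit = (10 − (65 mod 10)) mod 10 = 5.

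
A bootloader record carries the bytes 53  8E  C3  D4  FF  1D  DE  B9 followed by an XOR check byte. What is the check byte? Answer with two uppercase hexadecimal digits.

XOR the bytes together:
  start with 0x53
  0x53 ⊕ 0x8E = 0xDD
  0xDD ⊕ 0xC3 = 0x1E
  0x1E ⊕ 0xD4 = 0xCA
  0xCA ⊕ 0xFF = 0x35
  0x35 ⊕ 0x1D = 0x28
  0x28 ⊕ 0xDE = 0xF6
  0xF6 ⊕ 0xB9 = 0x4F

4F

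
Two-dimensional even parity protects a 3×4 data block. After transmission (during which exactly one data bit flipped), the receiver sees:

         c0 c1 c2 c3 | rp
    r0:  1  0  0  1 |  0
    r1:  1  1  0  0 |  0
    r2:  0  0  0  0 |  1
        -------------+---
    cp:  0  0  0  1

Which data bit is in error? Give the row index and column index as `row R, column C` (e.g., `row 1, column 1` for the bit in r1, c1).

row 2, column 1

Recompute each row's even parity and compare to rp:
  r0: data parity 0, sent rp 0 → ok
  r1: data parity 0, sent rp 0 → ok
  r2: data parity 0, sent rp 1 → mismatch
Recompute each column's even parity and compare to cp:
  c0: data parity 0, sent cp 0 → ok
  c1: data parity 1, sent cp 0 → mismatch
  c2: data parity 0, sent cp 0 → ok
  c3: data parity 1, sent cp 1 → ok
Exactly one row (r2) and one column (c1) fail → the flipped bit is at their intersection.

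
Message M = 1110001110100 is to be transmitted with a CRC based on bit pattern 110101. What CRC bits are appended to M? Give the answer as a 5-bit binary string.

11100

Append 5 zeros: 111000111010000000. Divide by 110101 (XOR where the leading bit is 1):
  pos 0: 111000 XOR 110101 = 001101
  pos 2: 110111 XOR 110101 = 000010
  pos 6: 101010 XOR 110101 = 011111
  pos 7: 111110 XOR 110101 = 001011
  pos 9: 101100 XOR 110101 = 011001
  pos 10: 110010 XOR 110101 = 000111
Remainder (last 5 bits) = 11100. This is the CRC / FCS.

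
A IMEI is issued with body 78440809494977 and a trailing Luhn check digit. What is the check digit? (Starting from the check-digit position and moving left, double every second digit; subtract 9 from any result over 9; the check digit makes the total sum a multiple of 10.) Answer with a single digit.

0

Partial digits right→left: 7 7 9 4 9 4 9 0 8 0 4 4 8 7
Double every second digit counting from the check-digit position (so the 1st, 3rd, 5th, ... of the partial from the right).
  doubled (with −9 where >9): 5 9 9 9 7 8 7 → sum 54
  kept as-is: 7 4 4 0 0 4 7 → sum 26
Total = 54 + 26 = 80.
Check digit = (10 − (80 mod 10)) mod 10 = 0.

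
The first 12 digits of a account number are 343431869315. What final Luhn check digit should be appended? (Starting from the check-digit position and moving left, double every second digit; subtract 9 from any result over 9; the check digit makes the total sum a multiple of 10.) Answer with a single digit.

Partial digits right→left: 5 1 3 9 6 8 1 3 4 3 4 3
Double every second digit counting from the check-digit position (so the 1st, 3rd, 5th, ... of the partial from the right).
  doubled (with −9 where >9): 1 6 3 2 8 8 → sum 28
  kept as-is: 1 9 8 3 3 3 → sum 27
Total = 28 + 27 = 55.
Check digit = (10 − (55 mod 10)) mod 10 = 5.

5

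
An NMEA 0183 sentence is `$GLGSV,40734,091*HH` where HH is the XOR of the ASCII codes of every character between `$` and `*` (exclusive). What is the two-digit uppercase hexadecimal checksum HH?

XOR the ASCII codes of the payload characters:
  'G' = 0x47 → acc = 0x47
  'L' = 0x4C → acc = 0x0B
  'G' = 0x47 → acc = 0x4C
  'S' = 0x53 → acc = 0x1F
  'V' = 0x56 → acc = 0x49
  ',' = 0x2C → acc = 0x65
  '4' = 0x34 → acc = 0x51
  '0' = 0x30 → acc = 0x61
  '7' = 0x37 → acc = 0x56
  '3' = 0x33 → acc = 0x65
  '4' = 0x34 → acc = 0x51
  ',' = 0x2C → acc = 0x7D
  '0' = 0x30 → acc = 0x4D
  '9' = 0x39 → acc = 0x74
  '1' = 0x31 → acc = 0x45
Checksum = 0x45.

45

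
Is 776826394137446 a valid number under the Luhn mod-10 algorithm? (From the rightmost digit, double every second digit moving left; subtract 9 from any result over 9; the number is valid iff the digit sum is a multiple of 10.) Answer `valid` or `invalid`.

invalid

From the right, keep odd positions and double even positions (subtract 9 from any doubled value over 9):
  doubled (positions 2,4,...): 8 5 2 9 3 7 5 → sum 39
  kept (positions 1,3,...): 6 4 3 4 3 2 6 7 → sum 35
Total = 74.
74 mod 10 = 4, so the number is invalid.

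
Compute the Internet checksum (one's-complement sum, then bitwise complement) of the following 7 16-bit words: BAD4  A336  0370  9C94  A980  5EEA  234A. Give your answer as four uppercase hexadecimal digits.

D63A

One's-complement addition (fold any carry out of bit 15 back into bit 0):
  0xBAD4 + 0xA336 = 0x15E0A → wrap carry → 0x5E0B
  0x5E0B + 0x0370 = 0x0617B
  0x617B + 0x9C94 = 0x0FE0F
  0xFE0F + 0xA980 = 0x1A78F → wrap carry → 0xA790
  0xA790 + 0x5EEA = 0x1067A → wrap carry → 0x067B
  0x067B + 0x234A = 0x029C5
One's-complement sum = 0x29C5.
Checksum = ~0x29C5 & 0xFFFF = 0xD63A.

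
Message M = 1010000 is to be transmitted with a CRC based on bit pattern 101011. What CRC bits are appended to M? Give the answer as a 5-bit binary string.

10001

Append 5 zeros: 101000000000. Divide by 101011 (XOR where the leading bit is 1):
  pos 0: 101000 XOR 101011 = 000011
  pos 4: 110000 XOR 101011 = 011011
  pos 5: 110110 XOR 101011 = 011101
  pos 6: 111010 XOR 101011 = 010001
Remainder (last 5 bits) = 10001. This is the CRC / FCS.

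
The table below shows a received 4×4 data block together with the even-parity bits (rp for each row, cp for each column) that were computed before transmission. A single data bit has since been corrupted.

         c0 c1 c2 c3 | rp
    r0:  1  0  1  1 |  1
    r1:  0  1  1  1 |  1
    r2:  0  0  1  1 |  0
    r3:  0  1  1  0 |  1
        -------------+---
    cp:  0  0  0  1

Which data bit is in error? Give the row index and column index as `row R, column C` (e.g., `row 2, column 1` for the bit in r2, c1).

row 3, column 0

Recompute each row's even parity and compare to rp:
  r0: data parity 1, sent rp 1 → ok
  r1: data parity 1, sent rp 1 → ok
  r2: data parity 0, sent rp 0 → ok
  r3: data parity 0, sent rp 1 → mismatch
Recompute each column's even parity and compare to cp:
  c0: data parity 1, sent cp 0 → mismatch
  c1: data parity 0, sent cp 0 → ok
  c2: data parity 0, sent cp 0 → ok
  c3: data parity 1, sent cp 1 → ok
Exactly one row (r3) and one column (c0) fail → the flipped bit is at their intersection.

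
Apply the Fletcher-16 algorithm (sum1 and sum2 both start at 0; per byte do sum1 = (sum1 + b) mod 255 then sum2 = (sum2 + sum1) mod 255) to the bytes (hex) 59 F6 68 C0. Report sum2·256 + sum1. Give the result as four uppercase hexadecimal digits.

DB79

Running sums (mod 255):
  after byte 0 (59): sum1=89, sum2=89
  after byte 1 (F6): sum1=80, sum2=169
  after byte 2 (68): sum1=184, sum2=98
  after byte 3 (C0): sum1=121, sum2=219
Checksum = sum2·256 + sum1 = 219·256 + 121 = 56185 = 0xDB79.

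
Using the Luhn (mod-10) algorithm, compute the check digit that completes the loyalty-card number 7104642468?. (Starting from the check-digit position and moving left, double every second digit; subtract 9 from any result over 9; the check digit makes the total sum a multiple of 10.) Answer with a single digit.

6

Partial digits right→left: 8 6 4 2 4 6 4 0 1 7
Double every second digit counting from the check-digit position (so the 1st, 3rd, 5th, ... of the partial from the right).
  doubled (with −9 where >9): 7 8 8 8 2 → sum 33
  kept as-is: 6 2 6 0 7 → sum 21
Total = 33 + 21 = 54.
Check digit = (10 − (54 mod 10)) mod 10 = 6.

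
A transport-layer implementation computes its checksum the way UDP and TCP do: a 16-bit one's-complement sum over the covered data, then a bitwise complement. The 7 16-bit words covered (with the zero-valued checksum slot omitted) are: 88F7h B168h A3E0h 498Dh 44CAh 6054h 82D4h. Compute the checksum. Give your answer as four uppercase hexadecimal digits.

B03E

One's-complement addition (fold any carry out of bit 15 back into bit 0):
  0x88F7 + 0xB168 = 0x13A5F → wrap carry → 0x3A60
  0x3A60 + 0xA3E0 = 0x0DE40
  0xDE40 + 0x498D = 0x127CD → wrap carry → 0x27CE
  0x27CE + 0x44CA = 0x06C98
  0x6C98 + 0x6054 = 0x0CCEC
  0xCCEC + 0x82D4 = 0x14FC0 → wrap carry → 0x4FC1
One's-complement sum = 0x4FC1.
Checksum = ~0x4FC1 & 0xFFFF = 0xB03E.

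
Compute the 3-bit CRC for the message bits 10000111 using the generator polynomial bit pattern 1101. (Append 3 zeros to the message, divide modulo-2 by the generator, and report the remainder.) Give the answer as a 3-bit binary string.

100

Append 3 zeros: 10000111000. Divide by 1101 (XOR where the leading bit is 1):
  pos 0: 1000 XOR 1101 = 0101
  pos 1: 1010 XOR 1101 = 0111
  pos 2: 1111 XOR 1101 = 0010
  pos 4: 1011 XOR 1101 = 0110
  pos 5: 1100 XOR 1101 = 0001
Remainder (last 3 bits) = 100. This is the CRC / FCS.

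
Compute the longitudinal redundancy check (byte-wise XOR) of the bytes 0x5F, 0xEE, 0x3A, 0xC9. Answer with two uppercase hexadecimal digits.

XOR the bytes together:
  start with 0x5F
  0x5F ⊕ 0xEE = 0xB1
  0xB1 ⊕ 0x3A = 0x8B
  0x8B ⊕ 0xC9 = 0x42

42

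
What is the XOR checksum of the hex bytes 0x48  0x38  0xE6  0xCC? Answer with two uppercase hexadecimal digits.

5A

XOR the bytes together:
  start with 0x48
  0x48 ⊕ 0x38 = 0x70
  0x70 ⊕ 0xE6 = 0x96
  0x96 ⊕ 0xCC = 0x5A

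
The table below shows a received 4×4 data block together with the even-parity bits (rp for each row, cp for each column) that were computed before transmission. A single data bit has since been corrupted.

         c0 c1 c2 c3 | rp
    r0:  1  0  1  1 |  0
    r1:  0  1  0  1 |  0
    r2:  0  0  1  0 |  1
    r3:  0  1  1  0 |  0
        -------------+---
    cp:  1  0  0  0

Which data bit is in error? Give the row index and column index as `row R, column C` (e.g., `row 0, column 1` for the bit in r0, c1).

row 0, column 2

Recompute each row's even parity and compare to rp:
  r0: data parity 1, sent rp 0 → mismatch
  r1: data parity 0, sent rp 0 → ok
  r2: data parity 1, sent rp 1 → ok
  r3: data parity 0, sent rp 0 → ok
Recompute each column's even parity and compare to cp:
  c0: data parity 1, sent cp 1 → ok
  c1: data parity 0, sent cp 0 → ok
  c2: data parity 1, sent cp 0 → mismatch
  c3: data parity 0, sent cp 0 → ok
Exactly one row (r0) and one column (c2) fail → the flipped bit is at their intersection.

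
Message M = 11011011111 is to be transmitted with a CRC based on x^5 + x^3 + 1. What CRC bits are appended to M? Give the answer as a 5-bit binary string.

00101

Append 5 zeros: 1101101111100000. Divide by 101001 (XOR where the leading bit is 1):
  pos 0: 110110 XOR 101001 = 011111
  pos 1: 111111 XOR 101001 = 010110
  pos 2: 101101 XOR 101001 = 000100
  pos 5: 100111 XOR 101001 = 001110
  pos 7: 111000 XOR 101001 = 010001
  pos 8: 100010 XOR 101001 = 001011
  pos 10: 101100 XOR 101001 = 000101
Remainder (last 5 bits) = 00101. This is the CRC / FCS.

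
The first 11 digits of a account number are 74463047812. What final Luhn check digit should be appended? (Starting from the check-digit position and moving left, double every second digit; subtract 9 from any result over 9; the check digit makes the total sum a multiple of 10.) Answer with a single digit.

4

Partial digits right→left: 2 1 8 7 4 0 3 6 4 4 7
Double every second digit counting from the check-digit position (so the 1st, 3rd, 5th, ... of the partial from the right).
  doubled (with −9 where >9): 4 7 8 6 8 5 → sum 38
  kept as-is: 1 7 0 6 4 → sum 18
Total = 38 + 18 = 56.
Check digit = (10 − (56 mod 10)) mod 10 = 4.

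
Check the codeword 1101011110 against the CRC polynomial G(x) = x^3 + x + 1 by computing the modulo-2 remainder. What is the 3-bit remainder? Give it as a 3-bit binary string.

Modulo-2 division of 1101011110 by 1011:
  pos 0: 1101 XOR 1011 = 0110
  pos 1: 1100 XOR 1011 = 0111
  pos 2: 1111 XOR 1011 = 0100
  pos 3: 1001 XOR 1011 = 0010
  pos 5: 1011 XOR 1011 = 0000
Remainder = 000 (zero — the frame passes the CRC check).

000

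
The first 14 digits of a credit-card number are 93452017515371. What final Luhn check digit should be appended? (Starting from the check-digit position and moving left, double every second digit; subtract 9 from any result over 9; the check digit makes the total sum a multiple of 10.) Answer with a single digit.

Partial digits right→left: 1 7 3 5 1 5 7 1 0 2 5 4 3 9
Double every second digit counting from the check-digit position (so the 1st, 3rd, 5th, ... of the partial from the right).
  doubled (with −9 where >9): 2 6 2 5 0 1 6 → sum 22
  kept as-is: 7 5 5 1 2 4 9 → sum 33
Total = 22 + 33 = 55.
Check digit = (10 − (55 mod 10)) mod 10 = 5.

5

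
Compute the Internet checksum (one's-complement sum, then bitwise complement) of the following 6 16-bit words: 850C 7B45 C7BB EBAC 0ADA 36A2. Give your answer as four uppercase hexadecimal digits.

One's-complement addition (fold any carry out of bit 15 back into bit 0):
  0x850C + 0x7B45 = 0x10051 → wrap carry → 0x0052
  0x0052 + 0xC7BB = 0x0C80D
  0xC80D + 0xEBAC = 0x1B3B9 → wrap carry → 0xB3BA
  0xB3BA + 0x0ADA = 0x0BE94
  0xBE94 + 0x36A2 = 0x0F536
One's-complement sum = 0xF536.
Checksum = ~0xF536 & 0xFFFF = 0x0AC9.

0AC9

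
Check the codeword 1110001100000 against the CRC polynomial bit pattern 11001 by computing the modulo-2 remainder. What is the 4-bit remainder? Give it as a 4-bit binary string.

Modulo-2 division of 1110001100000 by 11001:
  pos 0: 11100 XOR 11001 = 00101
  pos 2: 10101 XOR 11001 = 01100
  pos 3: 11001 XOR 11001 = 00000
Remainder = 0000 (zero — the frame passes the CRC check).

0000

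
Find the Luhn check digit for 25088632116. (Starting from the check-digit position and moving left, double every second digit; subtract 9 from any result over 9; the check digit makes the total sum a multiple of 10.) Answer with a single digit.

Partial digits right→left: 6 1 1 2 3 6 8 8 0 5 2
Double every second digit counting from the check-digit position (so the 1st, 3rd, 5th, ... of the partial from the right).
  doubled (with −9 where >9): 3 2 6 7 0 4 → sum 22
  kept as-is: 1 2 6 8 5 → sum 22
Total = 22 + 22 = 44.
Check digit = (10 − (44 mod 10)) mod 10 = 6.

6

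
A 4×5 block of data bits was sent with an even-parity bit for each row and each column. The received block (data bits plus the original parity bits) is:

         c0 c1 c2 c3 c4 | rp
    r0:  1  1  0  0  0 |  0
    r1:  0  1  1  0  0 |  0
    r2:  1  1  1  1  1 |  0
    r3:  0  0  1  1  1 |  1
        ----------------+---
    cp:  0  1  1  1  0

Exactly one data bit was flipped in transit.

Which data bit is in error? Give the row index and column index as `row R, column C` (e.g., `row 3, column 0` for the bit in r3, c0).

row 2, column 3

Recompute each row's even parity and compare to rp:
  r0: data parity 0, sent rp 0 → ok
  r1: data parity 0, sent rp 0 → ok
  r2: data parity 1, sent rp 0 → mismatch
  r3: data parity 1, sent rp 1 → ok
Recompute each column's even parity and compare to cp:
  c0: data parity 0, sent cp 0 → ok
  c1: data parity 1, sent cp 1 → ok
  c2: data parity 1, sent cp 1 → ok
  c3: data parity 0, sent cp 1 → mismatch
  c4: data parity 0, sent cp 0 → ok
Exactly one row (r2) and one column (c3) fail → the flipped bit is at their intersection.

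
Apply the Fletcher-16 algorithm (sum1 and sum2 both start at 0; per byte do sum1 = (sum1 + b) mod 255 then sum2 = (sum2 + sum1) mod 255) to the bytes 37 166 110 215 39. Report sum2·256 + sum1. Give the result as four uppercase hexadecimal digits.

7639

Running sums (mod 255):
  after byte 0 (37): sum1=37, sum2=37
  after byte 1 (166): sum1=203, sum2=240
  after byte 2 (110): sum1=58, sum2=43
  after byte 3 (215): sum1=18, sum2=61
  after byte 4 (39): sum1=57, sum2=118
Checksum = sum2·256 + sum1 = 118·256 + 57 = 30265 = 0x7639.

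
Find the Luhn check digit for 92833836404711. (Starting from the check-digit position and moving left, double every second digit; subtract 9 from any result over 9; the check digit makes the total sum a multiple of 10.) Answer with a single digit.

Partial digits right→left: 1 1 7 4 0 4 6 3 8 3 3 8 2 9
Double every second digit counting from the check-digit position (so the 1st, 3rd, 5th, ... of the partial from the right).
  doubled (with −9 where >9): 2 5 0 3 7 6 4 → sum 27
  kept as-is: 1 4 4 3 3 8 9 → sum 32
Total = 27 + 32 = 59.
Check digit = (10 − (59 mod 10)) mod 10 = 1.

1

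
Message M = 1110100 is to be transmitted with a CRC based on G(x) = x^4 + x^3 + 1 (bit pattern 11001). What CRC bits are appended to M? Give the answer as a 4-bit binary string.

1110

Append 4 zeros: 11101000000. Divide by 11001 (XOR where the leading bit is 1):
  pos 0: 11101 XOR 11001 = 00100
  pos 2: 10000 XOR 11001 = 01001
  pos 3: 10010 XOR 11001 = 01011
  pos 4: 10110 XOR 11001 = 01111
  pos 5: 11110 XOR 11001 = 00111
Remainder (last 4 bits) = 1110. This is the CRC / FCS.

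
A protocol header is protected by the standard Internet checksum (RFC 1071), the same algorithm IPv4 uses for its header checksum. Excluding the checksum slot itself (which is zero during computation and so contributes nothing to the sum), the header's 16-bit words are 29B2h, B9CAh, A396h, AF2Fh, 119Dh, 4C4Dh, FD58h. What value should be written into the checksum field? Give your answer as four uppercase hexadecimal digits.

6E79

One's-complement addition (fold any carry out of bit 15 back into bit 0):
  0x29B2 + 0xB9CA = 0x0E37C
  0xE37C + 0xA396 = 0x18712 → wrap carry → 0x8713
  0x8713 + 0xAF2F = 0x13642 → wrap carry → 0x3643
  0x3643 + 0x119D = 0x047E0
  0x47E0 + 0x4C4D = 0x0942D
  0x942D + 0xFD58 = 0x19185 → wrap carry → 0x9186
One's-complement sum = 0x9186.
Checksum = ~0x9186 & 0xFFFF = 0x6E79.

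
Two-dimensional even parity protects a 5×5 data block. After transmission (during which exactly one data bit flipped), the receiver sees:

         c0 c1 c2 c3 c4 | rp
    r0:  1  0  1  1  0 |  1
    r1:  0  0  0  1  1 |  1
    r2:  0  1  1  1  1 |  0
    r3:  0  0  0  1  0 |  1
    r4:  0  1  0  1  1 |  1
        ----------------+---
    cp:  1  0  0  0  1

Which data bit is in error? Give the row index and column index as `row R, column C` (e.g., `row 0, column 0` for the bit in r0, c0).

row 1, column 3

Recompute each row's even parity and compare to rp:
  r0: data parity 1, sent rp 1 → ok
  r1: data parity 0, sent rp 1 → mismatch
  r2: data parity 0, sent rp 0 → ok
  r3: data parity 1, sent rp 1 → ok
  r4: data parity 1, sent rp 1 → ok
Recompute each column's even parity and compare to cp:
  c0: data parity 1, sent cp 1 → ok
  c1: data parity 0, sent cp 0 → ok
  c2: data parity 0, sent cp 0 → ok
  c3: data parity 1, sent cp 0 → mismatch
  c4: data parity 1, sent cp 1 → ok
Exactly one row (r1) and one column (c3) fail → the flipped bit is at their intersection.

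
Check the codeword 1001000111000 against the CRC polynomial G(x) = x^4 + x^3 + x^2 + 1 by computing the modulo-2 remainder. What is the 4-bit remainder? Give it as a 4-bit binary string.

0001

Modulo-2 division of 1001000111000 by 11101:
  pos 0: 10010 XOR 11101 = 01111
  pos 1: 11110 XOR 11101 = 00011
  pos 4: 11011 XOR 11101 = 00110
  pos 6: 11010 XOR 11101 = 00111
  pos 8: 11100 XOR 11101 = 00001
Remainder = 0001 (nonzero — an error is detected).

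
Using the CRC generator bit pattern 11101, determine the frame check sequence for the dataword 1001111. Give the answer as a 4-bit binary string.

Append 4 zeros: 10011110000. Divide by 11101 (XOR where the leading bit is 1):
  pos 0: 10011 XOR 11101 = 01110
  pos 1: 11101 XOR 11101 = 00000
  pos 6: 10000 XOR 11101 = 01101
Remainder (last 4 bits) = 1101. This is the CRC / FCS.

1101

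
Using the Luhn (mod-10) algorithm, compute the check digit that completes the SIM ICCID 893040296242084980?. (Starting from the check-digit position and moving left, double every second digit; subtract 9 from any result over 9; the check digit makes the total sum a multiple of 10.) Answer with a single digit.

Partial digits right→left: 0 8 9 4 8 0 2 4 2 6 9 2 0 4 0 3 9 8
Double every second digit counting from the check-digit position (so the 1st, 3rd, 5th, ... of the partial from the right).
  doubled (with −9 where >9): 0 9 7 4 4 9 0 0 9 → sum 42
  kept as-is: 8 4 0 4 6 2 4 3 8 → sum 39
Total = 42 + 39 = 81.
Check digit = (10 − (81 mod 10)) mod 10 = 9.

9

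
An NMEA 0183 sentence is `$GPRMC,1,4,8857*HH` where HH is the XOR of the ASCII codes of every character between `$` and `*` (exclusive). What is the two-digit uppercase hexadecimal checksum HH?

XOR the ASCII codes of the payload characters:
  'G' = 0x47 → acc = 0x47
  'P' = 0x50 → acc = 0x17
  'R' = 0x52 → acc = 0x45
  'M' = 0x4D → acc = 0x08
  'C' = 0x43 → acc = 0x4B
  ',' = 0x2C → acc = 0x67
  '1' = 0x31 → acc = 0x56
  ',' = 0x2C → acc = 0x7A
  '4' = 0x34 → acc = 0x4E
  ',' = 0x2C → acc = 0x62
  '8' = 0x38 → acc = 0x5A
  '8' = 0x38 → acc = 0x62
  '5' = 0x35 → acc = 0x57
  '7' = 0x37 → acc = 0x60
Checksum = 0x60.

60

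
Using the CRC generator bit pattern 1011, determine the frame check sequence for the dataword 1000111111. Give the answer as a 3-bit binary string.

Append 3 zeros: 1000111111000. Divide by 1011 (XOR where the leading bit is 1):
  pos 0: 1000 XOR 1011 = 0011
  pos 2: 1111 XOR 1011 = 0100
  pos 3: 1001 XOR 1011 = 0010
  pos 5: 1011 XOR 1011 = 0000
  pos 9: 1000 XOR 1011 = 0011
Remainder (last 3 bits) = 011. This is the CRC / FCS.

011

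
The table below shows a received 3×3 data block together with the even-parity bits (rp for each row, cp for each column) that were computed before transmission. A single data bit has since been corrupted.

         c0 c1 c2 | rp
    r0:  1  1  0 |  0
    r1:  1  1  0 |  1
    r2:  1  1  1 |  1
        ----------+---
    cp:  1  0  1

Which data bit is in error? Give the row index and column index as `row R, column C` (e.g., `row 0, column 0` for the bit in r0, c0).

row 1, column 1

Recompute each row's even parity and compare to rp:
  r0: data parity 0, sent rp 0 → ok
  r1: data parity 0, sent rp 1 → mismatch
  r2: data parity 1, sent rp 1 → ok
Recompute each column's even parity and compare to cp:
  c0: data parity 1, sent cp 1 → ok
  c1: data parity 1, sent cp 0 → mismatch
  c2: data parity 1, sent cp 1 → ok
Exactly one row (r1) and one column (c1) fail → the flipped bit is at their intersection.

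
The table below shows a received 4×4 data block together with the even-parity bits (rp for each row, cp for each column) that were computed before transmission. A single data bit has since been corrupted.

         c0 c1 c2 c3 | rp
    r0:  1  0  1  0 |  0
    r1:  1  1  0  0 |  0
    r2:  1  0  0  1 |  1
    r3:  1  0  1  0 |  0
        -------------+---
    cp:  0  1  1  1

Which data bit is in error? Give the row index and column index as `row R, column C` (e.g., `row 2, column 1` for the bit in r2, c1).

row 2, column 2

Recompute each row's even parity and compare to rp:
  r0: data parity 0, sent rp 0 → ok
  r1: data parity 0, sent rp 0 → ok
  r2: data parity 0, sent rp 1 → mismatch
  r3: data parity 0, sent rp 0 → ok
Recompute each column's even parity and compare to cp:
  c0: data parity 0, sent cp 0 → ok
  c1: data parity 1, sent cp 1 → ok
  c2: data parity 0, sent cp 1 → mismatch
  c3: data parity 1, sent cp 1 → ok
Exactly one row (r2) and one column (c2) fail → the flipped bit is at their intersection.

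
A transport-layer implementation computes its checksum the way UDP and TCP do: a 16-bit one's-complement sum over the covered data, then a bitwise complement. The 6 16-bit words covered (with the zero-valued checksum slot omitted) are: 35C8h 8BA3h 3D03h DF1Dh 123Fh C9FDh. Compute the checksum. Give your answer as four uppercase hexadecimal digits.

4636

One's-complement addition (fold any carry out of bit 15 back into bit 0):
  0x35C8 + 0x8BA3 = 0x0C16B
  0xC16B + 0x3D03 = 0x0FE6E
  0xFE6E + 0xDF1D = 0x1DD8B → wrap carry → 0xDD8C
  0xDD8C + 0x123F = 0x0EFCB
  0xEFCB + 0xC9FD = 0x1B9C8 → wrap carry → 0xB9C9
One's-complement sum = 0xB9C9.
Checksum = ~0xB9C9 & 0xFFFF = 0x4636.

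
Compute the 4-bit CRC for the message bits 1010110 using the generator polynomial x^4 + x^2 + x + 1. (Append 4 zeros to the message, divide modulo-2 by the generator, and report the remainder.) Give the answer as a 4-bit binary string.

1111

Append 4 zeros: 10101100000. Divide by 10111 (XOR where the leading bit is 1):
  pos 0: 10101 XOR 10111 = 00010
  pos 3: 10100 XOR 10111 = 00011
  pos 6: 11000 XOR 10111 = 01111
Remainder (last 4 bits) = 1111. This is the CRC / FCS.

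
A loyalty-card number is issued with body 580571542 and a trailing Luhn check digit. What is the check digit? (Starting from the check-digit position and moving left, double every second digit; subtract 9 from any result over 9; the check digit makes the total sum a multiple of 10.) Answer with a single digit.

Partial digits right→left: 2 4 5 1 7 5 0 8 5
Double every second digit counting from the check-digit position (so the 1st, 3rd, 5th, ... of the partial from the right).
  doubled (with −9 where >9): 4 1 5 0 1 → sum 11
  kept as-is: 4 1 5 8 → sum 18
Total = 11 + 18 = 29.
Check digit = (10 − (29 mod 10)) mod 10 = 1.

1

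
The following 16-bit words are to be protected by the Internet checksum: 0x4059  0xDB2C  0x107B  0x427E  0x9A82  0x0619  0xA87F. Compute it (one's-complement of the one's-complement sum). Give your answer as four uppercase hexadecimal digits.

4865

One's-complement addition (fold any carry out of bit 15 back into bit 0):
  0x4059 + 0xDB2C = 0x11B85 → wrap carry → 0x1B86
  0x1B86 + 0x107B = 0x02C01
  0x2C01 + 0x427E = 0x06E7F
  0x6E7F + 0x9A82 = 0x10901 → wrap carry → 0x0902
  0x0902 + 0x0619 = 0x00F1B
  0x0F1B + 0xA87F = 0x0B79A
One's-complement sum = 0xB79A.
Checksum = ~0xB79A & 0xFFFF = 0x4865.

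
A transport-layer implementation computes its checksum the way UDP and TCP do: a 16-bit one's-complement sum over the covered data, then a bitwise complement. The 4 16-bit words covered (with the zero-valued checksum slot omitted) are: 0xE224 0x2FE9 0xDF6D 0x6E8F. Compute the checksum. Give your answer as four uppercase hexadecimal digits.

One's-complement addition (fold any carry out of bit 15 back into bit 0):
  0xE224 + 0x2FE9 = 0x1120D → wrap carry → 0x120E
  0x120E + 0xDF6D = 0x0F17B
  0xF17B + 0x6E8F = 0x1600A → wrap carry → 0x600B
One's-complement sum = 0x600B.
Checksum = ~0x600B & 0xFFFF = 0x9FF4.

9FF4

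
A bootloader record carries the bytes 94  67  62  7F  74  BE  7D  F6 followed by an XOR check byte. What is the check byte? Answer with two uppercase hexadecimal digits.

AF

XOR the bytes together:
  start with 0x94
  0x94 ⊕ 0x67 = 0xF3
  0xF3 ⊕ 0x62 = 0x91
  0x91 ⊕ 0x7F = 0xEE
  0xEE ⊕ 0x74 = 0x9A
  0x9A ⊕ 0xBE = 0x24
  0x24 ⊕ 0x7D = 0x59
  0x59 ⊕ 0xF6 = 0xAF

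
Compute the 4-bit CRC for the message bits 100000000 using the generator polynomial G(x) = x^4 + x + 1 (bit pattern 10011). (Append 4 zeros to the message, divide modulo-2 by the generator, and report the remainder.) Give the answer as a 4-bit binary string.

1111

Append 4 zeros: 1000000000000. Divide by 10011 (XOR where the leading bit is 1):
  pos 0: 10000 XOR 10011 = 00011
  pos 3: 11000 XOR 10011 = 01011
  pos 4: 10110 XOR 10011 = 00101
  pos 6: 10100 XOR 10011 = 00111
  pos 8: 11100 XOR 10011 = 01111
Remainder (last 4 bits) = 1111. This is the CRC / FCS.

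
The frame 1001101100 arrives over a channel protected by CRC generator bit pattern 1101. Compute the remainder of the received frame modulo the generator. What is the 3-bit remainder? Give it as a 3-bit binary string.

Modulo-2 division of 1001101100 by 1101:
  pos 0: 1001 XOR 1101 = 0100
  pos 1: 1001 XOR 1101 = 0100
  pos 2: 1000 XOR 1101 = 0101
  pos 3: 1011 XOR 1101 = 0110
  pos 4: 1101 XOR 1101 = 0000
Remainder = 000 (zero — the frame passes the CRC check).

000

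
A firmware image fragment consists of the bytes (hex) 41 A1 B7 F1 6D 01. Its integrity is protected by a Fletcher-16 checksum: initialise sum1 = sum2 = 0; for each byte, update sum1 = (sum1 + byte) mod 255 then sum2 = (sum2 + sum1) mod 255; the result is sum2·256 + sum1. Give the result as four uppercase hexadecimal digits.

40FA

Running sums (mod 255):
  after byte 0 (41): sum1=65, sum2=65
  after byte 1 (A1): sum1=226, sum2=36
  after byte 2 (B7): sum1=154, sum2=190
  after byte 3 (F1): sum1=140, sum2=75
  after byte 4 (6D): sum1=249, sum2=69
  after byte 5 (01): sum1=250, sum2=64
Checksum = sum2·256 + sum1 = 64·256 + 250 = 16634 = 0x40FA.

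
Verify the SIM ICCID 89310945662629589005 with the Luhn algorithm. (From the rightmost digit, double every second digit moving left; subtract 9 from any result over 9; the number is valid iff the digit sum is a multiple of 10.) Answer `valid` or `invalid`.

valid

From the right, keep odd positions and double even positions (subtract 9 from any doubled value over 9):
  doubled (positions 2,4,...): 0 9 1 4 4 3 8 0 6 7 → sum 42
  kept (positions 1,3,...): 5 0 8 9 6 6 5 9 1 9 → sum 58
Total = 100.
100 mod 10 = 0, so the number is valid.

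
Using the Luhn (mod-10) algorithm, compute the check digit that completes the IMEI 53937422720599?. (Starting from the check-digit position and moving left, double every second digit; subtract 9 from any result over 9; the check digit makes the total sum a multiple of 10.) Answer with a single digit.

3

Partial digits right→left: 9 9 5 0 2 7 2 2 4 7 3 9 3 5
Double every second digit counting from the check-digit position (so the 1st, 3rd, 5th, ... of the partial from the right).
  doubled (with −9 where >9): 9 1 4 4 8 6 6 → sum 38
  kept as-is: 9 0 7 2 7 9 5 → sum 39
Total = 38 + 39 = 77.
Check digit = (10 − (77 mod 10)) mod 10 = 3.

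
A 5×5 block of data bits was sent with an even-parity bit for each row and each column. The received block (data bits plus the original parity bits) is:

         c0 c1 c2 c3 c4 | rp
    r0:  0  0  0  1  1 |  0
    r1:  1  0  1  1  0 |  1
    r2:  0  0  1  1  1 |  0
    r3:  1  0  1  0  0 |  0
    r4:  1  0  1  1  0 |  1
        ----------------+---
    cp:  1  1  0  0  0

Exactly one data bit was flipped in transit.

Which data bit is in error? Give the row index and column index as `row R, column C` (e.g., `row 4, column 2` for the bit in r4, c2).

Recompute each row's even parity and compare to rp:
  r0: data parity 0, sent rp 0 → ok
  r1: data parity 1, sent rp 1 → ok
  r2: data parity 1, sent rp 0 → mismatch
  r3: data parity 0, sent rp 0 → ok
  r4: data parity 1, sent rp 1 → ok
Recompute each column's even parity and compare to cp:
  c0: data parity 1, sent cp 1 → ok
  c1: data parity 0, sent cp 1 → mismatch
  c2: data parity 0, sent cp 0 → ok
  c3: data parity 0, sent cp 0 → ok
  c4: data parity 0, sent cp 0 → ok
Exactly one row (r2) and one column (c1) fail → the flipped bit is at their intersection.

row 2, column 1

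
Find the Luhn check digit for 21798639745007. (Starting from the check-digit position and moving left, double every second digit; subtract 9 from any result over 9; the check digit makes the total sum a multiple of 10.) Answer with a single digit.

2

Partial digits right→left: 7 0 0 5 4 7 9 3 6 8 9 7 1 2
Double every second digit counting from the check-digit position (so the 1st, 3rd, 5th, ... of the partial from the right).
  doubled (with −9 where >9): 5 0 8 9 3 9 2 → sum 36
  kept as-is: 0 5 7 3 8 7 2 → sum 32
Total = 36 + 32 = 68.
Check digit = (10 − (68 mod 10)) mod 10 = 2.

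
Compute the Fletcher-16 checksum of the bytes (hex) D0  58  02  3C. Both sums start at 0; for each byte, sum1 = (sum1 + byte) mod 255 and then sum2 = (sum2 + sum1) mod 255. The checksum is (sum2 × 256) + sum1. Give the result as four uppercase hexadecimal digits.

Running sums (mod 255):
  after byte 0 (D0): sum1=208, sum2=208
  after byte 1 (58): sum1=41, sum2=249
  after byte 2 (02): sum1=43, sum2=37
  after byte 3 (3C): sum1=103, sum2=140
Checksum = sum2·256 + sum1 = 140·256 + 103 = 35943 = 0x8C67.

8C67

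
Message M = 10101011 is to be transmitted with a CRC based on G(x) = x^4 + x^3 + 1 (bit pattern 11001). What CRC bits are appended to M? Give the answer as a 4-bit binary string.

1101

Append 4 zeros: 101010110000. Divide by 11001 (XOR where the leading bit is 1):
  pos 0: 10101 XOR 11001 = 01100
  pos 1: 11000 XOR 11001 = 00001
  pos 5: 11100 XOR 11001 = 00101
  pos 7: 10100 XOR 11001 = 01101
Remainder (last 4 bits) = 1101. This is the CRC / FCS.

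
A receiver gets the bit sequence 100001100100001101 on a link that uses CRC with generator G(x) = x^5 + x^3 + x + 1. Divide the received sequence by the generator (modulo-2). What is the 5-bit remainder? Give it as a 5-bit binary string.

Modulo-2 division of 100001100100001101 by 101011:
  pos 0: 100001 XOR 101011 = 001010
  pos 2: 101010 XOR 101011 = 000001
  pos 7: 101000 XOR 101011 = 000011
  pos 11: 110110 XOR 101011 = 011101
  pos 12: 111011 XOR 101011 = 010000
Remainder = 10000 (nonzero — an error is detected).

10000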